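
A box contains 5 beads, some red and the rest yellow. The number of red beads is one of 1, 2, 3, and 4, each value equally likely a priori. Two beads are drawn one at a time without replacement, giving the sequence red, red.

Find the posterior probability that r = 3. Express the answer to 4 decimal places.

0.3000

Under each hypothesis, the probability of the observed sequence is: P(data | r = 1) = (1/5)(0/4) = 0; P(data | r = 2) = (2/5)(1/4) = 1/10; P(data | r = 3) = (3/5)(2/4) = 3/10; P(data | r = 4) = (4/5)(3/4) = 3/5.
Weighting by the prior gives 1/4 · 0 = 0, 1/4 · 1/10 = 1/40, 1/4 · 3/10 = 3/40, 1/4 · 3/5 = 3/20; these sum to 1/4.
Hence P(r = 3 | data) = (3/40) / (1/4) = 3/10.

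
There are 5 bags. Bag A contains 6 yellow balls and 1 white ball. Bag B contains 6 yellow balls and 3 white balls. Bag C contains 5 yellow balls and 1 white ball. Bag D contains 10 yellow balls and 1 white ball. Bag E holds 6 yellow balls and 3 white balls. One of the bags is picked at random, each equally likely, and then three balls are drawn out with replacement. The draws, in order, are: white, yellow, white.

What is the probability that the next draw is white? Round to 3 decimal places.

The likelihood of the observed sequence under each hypothesis: P(data | bag A) = (1/7)(6/7)(1/7) = 0.017493; P(data | bag B) = (3/9)(6/9)(3/9) = 0.074074; P(data | bag C) = (1/6)(5/6)(1/6) = 0.023148; P(data | bag D) = (1/11)(10/11)(1/11) = 0.0075131; P(data | bag E) = (3/9)(6/9)(3/9) = 0.074074.
The prior-weighted likelihoods are 1/5 · 0.017493 = 0.0034985, 1/5 · 0.074074 = 0.014815, 1/5 · 0.023148 = 0.0046296, 1/5 · 0.0075131 = 0.0015026, 1/5 · 0.074074 = 0.014815; with total 0.03926.
The posterior is then P(bag A | data) = 0.089111, P(bag B | data) = 0.37735, P(bag C | data) = 0.11792, P(bag D | data) = 0.038273, P(bag E | data) = 0.37735.
The predictive probability is P(white next | data) = (1/7)(0.089111) + (1/3)(0.37735) + (1/6)(0.11792) + (1/11)(0.038273) + (1/3)(0.37735) = 0.28743.

0.287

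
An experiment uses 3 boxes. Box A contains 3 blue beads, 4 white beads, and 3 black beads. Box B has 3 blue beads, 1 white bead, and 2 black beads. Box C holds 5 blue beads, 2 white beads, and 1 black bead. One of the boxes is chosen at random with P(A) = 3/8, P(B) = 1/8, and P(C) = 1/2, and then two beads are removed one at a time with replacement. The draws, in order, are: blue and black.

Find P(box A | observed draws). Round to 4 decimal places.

0.3604

Compute the likelihood of the observed sequence for each case: P(data | box A) = (3/10)(3/10) = 0.09; P(data | box B) = (3/6)(2/6) = 0.16667; P(data | box C) = (5/8)(1/8) = 0.078125.
Weighting by the prior gives 3/8 · 0.09 = 0.03375, 1/8 · 0.16667 = 0.020833, 1/2 · 0.078125 = 0.039062; summing to 0.093646.
Hence P(box A | data) = (0.03375) / (0.093646) = 0.3604.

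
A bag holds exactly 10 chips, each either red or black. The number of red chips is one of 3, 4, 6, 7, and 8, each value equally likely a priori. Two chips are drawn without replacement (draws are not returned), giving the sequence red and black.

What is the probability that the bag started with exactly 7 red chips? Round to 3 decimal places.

0.198

Compute the likelihood of the observed sequence for each case: P(data | r = 3) = (3/10)(7/9) = 7/30; P(data | r = 4) = (4/10)(6/9) = 4/15; P(data | r = 6) = (6/10)(4/9) = 4/15; P(data | r = 7) = (7/10)(3/9) = 7/30; P(data | r = 8) = (8/10)(2/9) = 8/45.
The prior-weighted likelihoods are 1/5 · 7/30 = 7/150, 1/5 · 4/15 = 4/75, 1/5 · 4/15 = 4/75, 1/5 · 7/30 = 7/150, 1/5 · 8/45 = 8/225; summing to 53/225.
By Bayes' rule, P(r = 7 | data) = (7/150) / (53/225) = 21/106.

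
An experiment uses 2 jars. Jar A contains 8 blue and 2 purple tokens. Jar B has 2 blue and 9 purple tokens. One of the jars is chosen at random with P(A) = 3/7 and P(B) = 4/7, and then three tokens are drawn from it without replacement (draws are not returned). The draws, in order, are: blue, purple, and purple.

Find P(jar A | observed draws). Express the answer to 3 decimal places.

0.103

Under each hypothesis, the probability of the observed sequence is: P(data | jar A) = (8/10)(2/9)(1/8) = 0.022222; P(data | jar B) = (2/11)(9/10)(8/9) = 0.14545.
The prior-weighted likelihoods are 3/7 · 0.022222 = 0.0095238, 4/7 · 0.14545 = 0.083117; these sum to 0.092641.
By Bayes' rule, P(jar A | data) = (0.0095238) / (0.092641) = 0.1028.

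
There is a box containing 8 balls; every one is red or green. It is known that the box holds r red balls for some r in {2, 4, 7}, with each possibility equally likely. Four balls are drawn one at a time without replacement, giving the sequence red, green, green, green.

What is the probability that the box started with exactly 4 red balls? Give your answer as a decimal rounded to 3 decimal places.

0.286

The likelihood of the observed sequence under each hypothesis: P(data | r = 2) = (2/8)(6/7)(5/6)(4/5) = 1/7; P(data | r = 4) = (4/8)(4/7)(3/6)(2/5) = 2/35; P(data | r = 7) = (7/8)(1/7)(0/6) = 0.
Multiplying each by its prior: 1/3 · 1/7 = 1/21, 1/3 · 2/35 = 2/105, 1/3 · 0 = 0; these sum to 1/15.
Hence P(r = 4 | data) = (2/105) / (1/15) = 2/7.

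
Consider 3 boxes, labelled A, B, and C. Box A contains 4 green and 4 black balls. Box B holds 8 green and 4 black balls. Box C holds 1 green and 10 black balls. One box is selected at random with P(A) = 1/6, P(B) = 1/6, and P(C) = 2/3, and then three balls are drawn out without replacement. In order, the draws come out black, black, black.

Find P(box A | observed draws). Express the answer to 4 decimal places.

The likelihood of the observed sequence under each hypothesis: P(data | box A) = (4/8)(3/7)(2/6) = 0.071429; P(data | box B) = (4/12)(3/11)(2/10) = 0.018182; P(data | box C) = (10/11)(9/10)(8/9) = 0.72727.
Multiplying each by its prior: 1/6 · 0.071429 = 0.011905, 1/6 · 0.018182 = 0.0030303, 2/3 · 0.72727 = 0.48485; with total 0.49978.
So P(box A | data) = (0.011905) / (0.49978) = 0.02382.

0.0238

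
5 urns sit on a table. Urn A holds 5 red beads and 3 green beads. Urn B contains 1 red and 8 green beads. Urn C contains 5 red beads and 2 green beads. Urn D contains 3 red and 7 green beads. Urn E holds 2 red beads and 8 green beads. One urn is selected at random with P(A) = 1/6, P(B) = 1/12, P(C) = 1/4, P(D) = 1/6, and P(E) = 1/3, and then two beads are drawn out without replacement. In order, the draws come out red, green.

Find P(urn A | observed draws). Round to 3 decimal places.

Compute the likelihood of the observed sequence for each case: P(data | urn A) = (5/8)(3/7) = 0.26786; P(data | urn B) = (1/9)(8/8) = 0.11111; P(data | urn C) = (5/7)(2/6) = 0.2381; P(data | urn D) = (3/10)(7/9) = 0.23333; P(data | urn E) = (2/10)(8/9) = 0.17778.
Multiplying each by its prior: 1/6 · 0.26786 = 0.044643, 1/12 · 0.11111 = 0.0092593, 1/4 · 0.2381 = 0.059524, 1/6 · 0.23333 = 0.038889, 1/3 · 0.17778 = 0.059259; with total 0.21157.
Hence P(urn A | data) = (0.044643) / (0.21157) = 0.211.

0.211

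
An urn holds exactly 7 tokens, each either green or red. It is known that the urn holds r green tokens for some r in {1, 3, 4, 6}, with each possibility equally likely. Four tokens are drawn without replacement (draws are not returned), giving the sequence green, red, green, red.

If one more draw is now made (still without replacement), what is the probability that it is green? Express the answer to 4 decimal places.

0.5000

Compute the likelihood of the observed sequence for each case: P(data | r = 1) = (1/7)(6/6)(0/5) = 0; P(data | r = 3) = (3/7)(4/6)(2/5)(3/4) = 3/35; P(data | r = 4) = (4/7)(3/6)(3/5)(2/4) = 3/35; P(data | r = 6) = (6/7)(1/6)(5/5)(0/4) = 0.
Multiplying each by its prior: 1/4 · 0 = 0, 1/4 · 3/35 = 3/140, 1/4 · 3/35 = 3/140, 1/4 · 0 = 0; summing to 3/70.
The posterior is then P(r = 1 | data) = 0, P(r = 3 | data) = 1/2, P(r = 4 | data) = 1/2, P(r = 6 | data) = 0.
So P(green next | data) = Σ P(green next | H) P(H | data) = (1/3)(1/2) + (2/3)(1/2) = 1/2.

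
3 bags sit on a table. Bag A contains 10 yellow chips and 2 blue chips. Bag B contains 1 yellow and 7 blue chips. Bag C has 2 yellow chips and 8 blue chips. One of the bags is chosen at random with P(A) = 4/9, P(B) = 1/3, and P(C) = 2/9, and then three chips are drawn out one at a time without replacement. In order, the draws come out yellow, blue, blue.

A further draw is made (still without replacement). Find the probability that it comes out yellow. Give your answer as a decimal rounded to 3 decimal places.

Compute the likelihood of the observed sequence for each case: P(data | bag A) = (10/12)(2/11)(1/10) = 0.015152; P(data | bag B) = (1/8)(7/7)(6/6) = 0.125; P(data | bag C) = (2/10)(8/9)(7/8) = 0.15556.
Weighting by the prior gives 4/9 · 0.015152 = 0.006734, 1/3 · 0.125 = 0.041667, 2/9 · 0.15556 = 0.034568; summing to 0.082969.
Dividing through by the total gives posterior P(bag A | data) = 0.081163, P(bag B | data) = 0.5022, P(bag C | data) = 0.41664.
The predictive probability is P(yellow next | data) = (1)(0.081163) + (0)(0.5022) + (1/7)(0.41664) = 0.14068.

0.141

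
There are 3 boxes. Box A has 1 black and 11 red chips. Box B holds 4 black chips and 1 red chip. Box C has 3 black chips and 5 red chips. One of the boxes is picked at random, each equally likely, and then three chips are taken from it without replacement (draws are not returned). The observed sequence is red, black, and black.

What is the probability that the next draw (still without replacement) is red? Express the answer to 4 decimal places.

Compute the likelihood of the observed sequence for each case: P(data | box A) = (11/12)(1/11)(0/10) = 0; P(data | box B) = (1/5)(4/4)(3/3) = 1/5; P(data | box C) = (5/8)(3/7)(2/6) = 5/56.
The prior-weighted likelihoods are 1/3 · 0 = 0, 1/3 · 1/5 = 1/15, 1/3 · 5/56 = 5/168; these sum to 27/280.
Normalising, the posterior is P(box A | data) = 0, P(box B | data) = 56/81, P(box C | data) = 25/81.
So P(red next | data) = Σ P(red next | H) P(H | data) = (0)(56/81) + (4/5)(25/81) = 20/81.

0.2469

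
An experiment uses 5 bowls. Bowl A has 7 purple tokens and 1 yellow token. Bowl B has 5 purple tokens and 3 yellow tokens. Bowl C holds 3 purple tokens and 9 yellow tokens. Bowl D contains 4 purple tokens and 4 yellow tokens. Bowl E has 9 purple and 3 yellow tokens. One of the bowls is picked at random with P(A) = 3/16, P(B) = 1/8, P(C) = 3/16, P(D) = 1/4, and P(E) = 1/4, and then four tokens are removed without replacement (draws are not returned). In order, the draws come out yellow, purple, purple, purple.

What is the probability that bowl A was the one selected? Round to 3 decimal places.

For each hypothesis, P(data | H) works out to: P(data | bowl A) = (1/8)(7/7)(6/6)(5/5) = 0.125; P(data | bowl B) = (3/8)(5/7)(4/6)(3/5) = 0.10714; P(data | bowl C) = (9/12)(3/11)(2/10)(1/9) = 0.0045455; P(data | bowl D) = (4/8)(4/7)(3/6)(2/5) = 0.057143; P(data | bowl E) = (3/12)(9/11)(8/10)(7/9) = 0.12727.
Weighting by the prior gives 3/16 · 0.125 = 0.023438, 1/8 · 0.10714 = 0.013393, 3/16 · 0.0045455 = 0.00085227, 1/4 · 0.057143 = 0.014286, 1/4 · 0.12727 = 0.031818; with total 0.083787.
Therefore the posterior P(bowl A | data) = (0.023438) / (0.083787) = 0.27973.

0.280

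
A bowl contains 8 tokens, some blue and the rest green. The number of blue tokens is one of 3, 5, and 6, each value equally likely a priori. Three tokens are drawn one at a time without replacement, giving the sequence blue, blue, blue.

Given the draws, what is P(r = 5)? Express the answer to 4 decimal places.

0.3226

The likelihood of the observed sequence under each hypothesis: P(data | r = 3) = (3/8)(2/7)(1/6) = 1/56; P(data | r = 5) = (5/8)(4/7)(3/6) = 5/28; P(data | r = 6) = (6/8)(5/7)(4/6) = 5/14.
Weighting by the prior gives 1/3 · 1/56 = 1/168, 1/3 · 5/28 = 5/84, 1/3 · 5/14 = 5/42; summing to 31/168.
Therefore the posterior P(r = 5 | data) = (5/84) / (31/168) = 10/31.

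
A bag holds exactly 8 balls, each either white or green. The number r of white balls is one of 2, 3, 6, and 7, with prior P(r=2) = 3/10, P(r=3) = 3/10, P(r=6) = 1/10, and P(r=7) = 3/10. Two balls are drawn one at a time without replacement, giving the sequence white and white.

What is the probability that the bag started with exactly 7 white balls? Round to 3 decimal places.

0.700

Under each hypothesis, the probability of the observed sequence is: P(data | r = 2) = (2/8)(1/7) = 1/28; P(data | r = 3) = (3/8)(2/7) = 3/28; P(data | r = 6) = (6/8)(5/7) = 15/28; P(data | r = 7) = (7/8)(6/7) = 3/4.
The prior-weighted likelihoods are 3/10 · 1/28 = 3/280, 3/10 · 3/28 = 9/280, 1/10 · 15/28 = 3/56, 3/10 · 3/4 = 9/40; these sum to 9/28.
So P(r = 7 | data) = (9/40) / (9/28) = 7/10.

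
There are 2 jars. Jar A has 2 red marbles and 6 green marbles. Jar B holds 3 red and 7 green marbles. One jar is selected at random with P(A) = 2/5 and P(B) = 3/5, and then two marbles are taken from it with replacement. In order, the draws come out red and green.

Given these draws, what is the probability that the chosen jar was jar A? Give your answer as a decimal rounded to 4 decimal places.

Compute the likelihood of the observed sequence for each case: P(data | jar A) = (2/8)(6/8) = 3/16; P(data | jar B) = (3/10)(7/10) = 21/100.
Multiplying each by its prior: 2/5 · 3/16 = 3/40, 3/5 · 21/100 = 63/500; these sum to 201/1000.
Therefore the posterior P(jar A | data) = (3/40) / (201/1000) = 25/67.

0.3731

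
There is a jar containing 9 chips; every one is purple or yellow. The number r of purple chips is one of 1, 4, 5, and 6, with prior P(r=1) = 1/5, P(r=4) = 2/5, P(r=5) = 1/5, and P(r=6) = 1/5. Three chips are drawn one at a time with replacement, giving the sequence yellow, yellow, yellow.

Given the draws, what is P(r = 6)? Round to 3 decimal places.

For each hypothesis, P(data | H) works out to: P(data | r = 1) = (8/9)(8/9)(8/9) = 0.70233; P(data | r = 4) = (5/9)(5/9)(5/9) = 0.17147; P(data | r = 5) = (4/9)(4/9)(4/9) = 0.087791; P(data | r = 6) = (3/9)(3/9)(3/9) = 0.037037.
Weighting by the prior gives 1/5 · 0.70233 = 0.14047, 2/5 · 0.17147 = 0.068587, 1/5 · 0.087791 = 0.017558, 1/5 · 0.037037 = 0.0074074; with total 0.23402.
Therefore the posterior P(r = 6 | data) = (0.0074074) / (0.23402) = 0.031653.

0.032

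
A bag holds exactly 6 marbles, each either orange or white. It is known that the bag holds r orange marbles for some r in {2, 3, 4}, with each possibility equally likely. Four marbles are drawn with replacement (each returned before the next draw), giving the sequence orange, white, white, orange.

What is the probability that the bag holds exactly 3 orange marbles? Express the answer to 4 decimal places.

0.3876

Compute the likelihood of the observed sequence for each case: P(data | r = 2) = (2/6)(4/6)(4/6)(2/6) = 0.049383; P(data | r = 3) = (3/6)(3/6)(3/6)(3/6) = 0.0625; P(data | r = 4) = (4/6)(2/6)(2/6)(4/6) = 0.049383.
Weighting by the prior gives 1/3 · 0.049383 = 0.016461, 1/3 · 0.0625 = 0.020833, 1/3 · 0.049383 = 0.016461; these sum to 0.053755.
By Bayes' rule, P(r = 3 | data) = (0.020833) / (0.053755) = 0.38756.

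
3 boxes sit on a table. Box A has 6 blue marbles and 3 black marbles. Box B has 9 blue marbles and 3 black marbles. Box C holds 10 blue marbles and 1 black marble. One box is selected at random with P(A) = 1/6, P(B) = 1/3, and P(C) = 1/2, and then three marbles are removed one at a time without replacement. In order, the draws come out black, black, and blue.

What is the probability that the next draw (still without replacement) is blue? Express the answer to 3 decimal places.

0.863

Under each hypothesis, the probability of the observed sequence is: P(data | box A) = (3/9)(2/8)(6/7) = 0.071429; P(data | box B) = (3/12)(2/11)(9/10) = 0.040909; P(data | box C) = (1/11)(0/10) = 0.
Multiplying each by its prior: 1/6 · 0.071429 = 0.011905, 1/3 · 0.040909 = 0.013636, 1/2 · 0 = 0; summing to 0.025541.
The posterior is then P(box A | data) = 0.4661, P(box B | data) = 0.5339, P(box C | data) = 0.
Averaging over the posterior, P(blue next | data) = (5/6)(0.4661) + (8/9)(0.5339) = 0.86299.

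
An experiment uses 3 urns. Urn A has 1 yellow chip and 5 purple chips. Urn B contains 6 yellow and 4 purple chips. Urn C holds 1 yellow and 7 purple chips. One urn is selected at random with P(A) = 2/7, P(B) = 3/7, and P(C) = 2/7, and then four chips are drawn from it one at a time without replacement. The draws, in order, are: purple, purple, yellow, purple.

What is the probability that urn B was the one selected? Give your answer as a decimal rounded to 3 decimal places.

0.128

Under each hypothesis, the probability of the observed sequence is: P(data | urn A) = (5/6)(4/5)(1/4)(3/3) = 0.16667; P(data | urn B) = (4/10)(3/9)(6/8)(2/7) = 0.028571; P(data | urn C) = (7/8)(6/7)(1/6)(5/5) = 0.125.
Weighting by the prior gives 2/7 · 0.16667 = 0.047619, 3/7 · 0.028571 = 0.012245, 2/7 · 0.125 = 0.035714; these sum to 0.095578.
Therefore the posterior P(urn B | data) = (0.012245) / (0.095578) = 0.12811.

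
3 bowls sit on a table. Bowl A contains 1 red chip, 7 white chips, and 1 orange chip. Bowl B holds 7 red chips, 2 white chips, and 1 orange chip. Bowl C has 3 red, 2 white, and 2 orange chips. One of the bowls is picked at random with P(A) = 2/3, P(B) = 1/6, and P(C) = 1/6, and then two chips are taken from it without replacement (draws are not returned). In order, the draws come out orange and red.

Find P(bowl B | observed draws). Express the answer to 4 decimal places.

0.2816

Under each hypothesis, the probability of the observed sequence is: P(data | bowl A) = (1/9)(1/8) = 1/72; P(data | bowl B) = (1/10)(7/9) = 7/90; P(data | bowl C) = (2/7)(3/6) = 1/7.
The prior-weighted likelihoods are 2/3 · 1/72 = 1/108, 1/6 · 7/90 = 7/540, 1/6 · 1/7 = 1/42; these sum to 29/630.
Hence P(bowl B | data) = (7/540) / (29/630) = 49/174.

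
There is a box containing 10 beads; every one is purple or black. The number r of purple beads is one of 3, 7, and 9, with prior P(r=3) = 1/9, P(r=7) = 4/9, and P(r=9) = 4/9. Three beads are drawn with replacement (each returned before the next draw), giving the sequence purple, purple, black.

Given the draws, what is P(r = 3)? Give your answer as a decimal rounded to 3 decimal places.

0.065

Under each hypothesis, the probability of the observed sequence is: P(data | r = 3) = (3/10)(3/10)(7/10) = 63/1000; P(data | r = 7) = (7/10)(7/10)(3/10) = 147/1000; P(data | r = 9) = (9/10)(9/10)(1/10) = 81/1000.
The prior-weighted likelihoods are 1/9 · 63/1000 = 7/1000, 4/9 · 147/1000 = 49/750, 4/9 · 81/1000 = 9/250; summing to 13/120.
By Bayes' rule, P(r = 3 | data) = (7/1000) / (13/120) = 21/325.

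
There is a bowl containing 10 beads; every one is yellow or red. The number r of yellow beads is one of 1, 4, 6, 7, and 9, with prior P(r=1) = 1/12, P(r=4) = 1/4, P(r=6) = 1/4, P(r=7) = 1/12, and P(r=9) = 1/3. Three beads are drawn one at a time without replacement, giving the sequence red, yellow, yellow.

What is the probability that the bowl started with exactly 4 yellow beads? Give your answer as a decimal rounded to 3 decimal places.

0.218

Compute the likelihood of the observed sequence for each case: P(data | r = 1) = (9/10)(1/9)(0/8) = 0; P(data | r = 4) = (6/10)(4/9)(3/8) = 1/10; P(data | r = 6) = (4/10)(6/9)(5/8) = 1/6; P(data | r = 7) = (3/10)(7/9)(6/8) = 7/40; P(data | r = 9) = (1/10)(9/9)(8/8) = 1/10.
The prior-weighted likelihoods are 1/12 · 0 = 0, 1/4 · 1/10 = 1/40, 1/4 · 1/6 = 1/24, 1/12 · 7/40 = 7/480, 1/3 · 1/10 = 1/30; these sum to 11/96.
By Bayes' rule, P(r = 4 | data) = (1/40) / (11/96) = 12/55.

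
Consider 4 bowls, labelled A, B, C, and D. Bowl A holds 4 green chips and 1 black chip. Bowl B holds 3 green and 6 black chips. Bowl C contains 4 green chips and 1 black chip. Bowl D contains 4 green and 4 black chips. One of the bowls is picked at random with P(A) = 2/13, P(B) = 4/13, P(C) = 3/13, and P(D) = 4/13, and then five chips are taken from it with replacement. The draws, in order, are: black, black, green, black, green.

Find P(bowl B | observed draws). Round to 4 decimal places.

For each hypothesis, P(data | H) works out to: P(data | bowl A) = (1/5)(1/5)(4/5)(1/5)(4/5) = 0.00512; P(data | bowl B) = (6/9)(6/9)(3/9)(6/9)(3/9) = 0.032922; P(data | bowl C) = (1/5)(1/5)(4/5)(1/5)(4/5) = 0.00512; P(data | bowl D) = (4/8)(4/8)(4/8)(4/8)(4/8) = 0.03125.
Multiplying each by its prior: 2/13 · 0.00512 = 0.00078769, 4/13 · 0.032922 = 0.01013, 3/13 · 0.00512 = 0.0011815, 4/13 · 0.03125 = 0.0096154; with total 0.021714.
Hence P(bowl B | data) = (0.01013) / (0.021714) = 0.4665.

0.4665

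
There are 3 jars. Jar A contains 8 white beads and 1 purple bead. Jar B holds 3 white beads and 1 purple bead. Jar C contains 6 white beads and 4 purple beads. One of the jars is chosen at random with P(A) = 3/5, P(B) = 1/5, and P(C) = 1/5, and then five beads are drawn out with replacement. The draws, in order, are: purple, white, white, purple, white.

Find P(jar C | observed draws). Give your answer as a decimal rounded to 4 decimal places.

Compute the likelihood of the observed sequence for each case: P(data | jar A) = (1/9)(8/9)(8/9)(1/9)(8/9) = 0.0086708; P(data | jar B) = (1/4)(3/4)(3/4)(1/4)(3/4) = 0.026367; P(data | jar C) = (4/10)(6/10)(6/10)(4/10)(6/10) = 0.03456.
The prior-weighted likelihoods are 3/5 · 0.0086708 = 0.0052025, 1/5 · 0.026367 = 0.0052734, 1/5 · 0.03456 = 0.006912; these sum to 0.017388.
So P(jar C | data) = (0.006912) / (0.017388) = 0.39752.

0.3975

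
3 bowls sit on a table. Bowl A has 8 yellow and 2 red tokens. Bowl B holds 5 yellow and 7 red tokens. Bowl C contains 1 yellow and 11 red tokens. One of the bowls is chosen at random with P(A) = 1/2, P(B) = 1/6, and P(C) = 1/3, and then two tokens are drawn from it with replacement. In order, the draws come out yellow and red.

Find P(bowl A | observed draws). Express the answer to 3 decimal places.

0.548

For each hypothesis, P(data | H) works out to: P(data | bowl A) = (8/10)(2/10) = 0.16; P(data | bowl B) = (5/12)(7/12) = 0.24306; P(data | bowl C) = (1/12)(11/12) = 0.076389.
The prior-weighted likelihoods are 1/2 · 0.16 = 0.08, 1/6 · 0.24306 = 0.040509, 1/3 · 0.076389 = 0.025463; these sum to 0.14597.
Therefore the posterior P(bowl A | data) = (0.08) / (0.14597) = 0.54805.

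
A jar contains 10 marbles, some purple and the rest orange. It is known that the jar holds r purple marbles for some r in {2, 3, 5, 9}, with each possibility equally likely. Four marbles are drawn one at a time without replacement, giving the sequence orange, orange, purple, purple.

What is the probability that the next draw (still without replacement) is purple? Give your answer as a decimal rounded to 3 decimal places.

0.317

For each hypothesis, P(data | H) works out to: P(data | r = 2) = (8/10)(7/9)(2/8)(1/7) = 0.022222; P(data | r = 3) = (7/10)(6/9)(3/8)(2/7) = 0.05; P(data | r = 5) = (5/10)(4/9)(5/8)(4/7) = 0.079365; P(data | r = 9) = (1/10)(0/9) = 0.
Weighting by the prior gives 1/4 · 0.022222 = 0.0055556, 1/4 · 0.05 = 0.0125, 1/4 · 0.079365 = 0.019841, 1/4 · 0 = 0; with total 0.037897.
Normalising, the posterior is P(r = 2 | data) = 0.1466, P(r = 3 | data) = 0.32984, P(r = 5 | data) = 0.52356, P(r = 9 | data) = 0.
So P(purple next | data) = Σ P(purple next | H) P(H | data) = (0)(0.1466) + (1/6)(0.32984) + (1/2)(0.52356) = 0.31675.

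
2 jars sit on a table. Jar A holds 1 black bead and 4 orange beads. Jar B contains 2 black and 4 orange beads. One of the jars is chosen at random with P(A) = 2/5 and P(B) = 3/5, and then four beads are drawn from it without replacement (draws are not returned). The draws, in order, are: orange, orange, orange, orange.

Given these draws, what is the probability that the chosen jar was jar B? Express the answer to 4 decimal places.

Under each hypothesis, the probability of the observed sequence is: P(data | jar A) = (4/5)(3/4)(2/3)(1/2) = 1/5; P(data | jar B) = (4/6)(3/5)(2/4)(1/3) = 1/15.
Multiplying each by its prior: 2/5 · 1/5 = 2/25, 3/5 · 1/15 = 1/25; with total 3/25.
Hence P(jar B | data) = (1/25) / (3/25) = 1/3.

0.3333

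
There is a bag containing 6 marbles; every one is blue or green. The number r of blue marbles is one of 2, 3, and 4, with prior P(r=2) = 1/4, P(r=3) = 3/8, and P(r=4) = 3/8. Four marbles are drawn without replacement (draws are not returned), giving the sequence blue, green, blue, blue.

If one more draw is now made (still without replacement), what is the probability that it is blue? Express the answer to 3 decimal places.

0.364

The likelihood of the observed sequence under each hypothesis: P(data | r = 2) = (2/6)(4/5)(1/4)(0/3) = 0; P(data | r = 3) = (3/6)(3/5)(2/4)(1/3) = 1/20; P(data | r = 4) = (4/6)(2/5)(3/4)(2/3) = 2/15.
Multiplying each by its prior: 1/4 · 0 = 0, 3/8 · 1/20 = 3/160, 3/8 · 2/15 = 1/20; with total 11/160.
Normalising, the posterior is P(r = 2 | data) = 0, P(r = 3 | data) = 3/11, P(r = 4 | data) = 8/11.
Averaging over the posterior, P(blue next | data) = (0)(3/11) + (1/2)(8/11) = 4/11.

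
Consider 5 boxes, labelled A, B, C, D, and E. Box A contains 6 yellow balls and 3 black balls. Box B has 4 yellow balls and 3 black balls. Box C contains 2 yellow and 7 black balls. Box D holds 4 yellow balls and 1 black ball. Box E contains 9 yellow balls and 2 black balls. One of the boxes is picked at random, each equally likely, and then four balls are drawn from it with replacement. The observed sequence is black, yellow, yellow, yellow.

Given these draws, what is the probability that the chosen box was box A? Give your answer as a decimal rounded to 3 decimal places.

For each hypothesis, P(data | H) works out to: P(data | box A) = (3/9)(6/9)(6/9)(6/9) = 0.098765; P(data | box B) = (3/7)(4/7)(4/7)(4/7) = 0.079967; P(data | box C) = (7/9)(2/9)(2/9)(2/9) = 0.0085353; P(data | box D) = (1/5)(4/5)(4/5)(4/5) = 0.1024; P(data | box E) = (2/11)(9/11)(9/11)(9/11) = 0.099583.
Weighting by the prior gives 1/5 · 0.098765 = 0.019753, 1/5 · 0.079967 = 0.015993, 1/5 · 0.0085353 = 0.0017071, 1/5 · 0.1024 = 0.02048, 1/5 · 0.099583 = 0.019917; these sum to 0.07785.
Therefore the posterior P(box A | data) = (0.019753) / (0.07785) = 0.25373.

0.254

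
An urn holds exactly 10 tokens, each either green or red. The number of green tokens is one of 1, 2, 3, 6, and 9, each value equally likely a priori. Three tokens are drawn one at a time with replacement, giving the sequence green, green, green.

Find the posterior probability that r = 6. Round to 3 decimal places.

0.220

The likelihood of the observed sequence under each hypothesis: P(data | r = 1) = (1/10)(1/10)(1/10) = 0.001; P(data | r = 2) = (2/10)(2/10)(2/10) = 0.008; P(data | r = 3) = (3/10)(3/10)(3/10) = 0.027; P(data | r = 6) = (6/10)(6/10)(6/10) = 0.216; P(data | r = 9) = (9/10)(9/10)(9/10) = 0.729.
The prior-weighted likelihoods are 1/5 · 0.001 = 0.0002, 1/5 · 0.008 = 0.0016, 1/5 · 0.027 = 0.0054, 1/5 · 0.216 = 0.0432, 1/5 · 0.729 = 0.1458; these sum to 0.1962.
By Bayes' rule, P(r = 6 | data) = (0.0432) / (0.1962) = 0.22018.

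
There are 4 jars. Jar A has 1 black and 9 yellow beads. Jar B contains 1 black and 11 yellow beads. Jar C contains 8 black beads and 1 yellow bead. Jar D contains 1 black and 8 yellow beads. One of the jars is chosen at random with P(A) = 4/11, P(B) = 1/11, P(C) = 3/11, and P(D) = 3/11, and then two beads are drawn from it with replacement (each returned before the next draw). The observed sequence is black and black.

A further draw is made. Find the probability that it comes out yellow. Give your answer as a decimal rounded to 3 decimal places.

0.138

Compute the likelihood of the observed sequence for each case: P(data | jar A) = (1/10)(1/10) = 0.01; P(data | jar B) = (1/12)(1/12) = 0.0069444; P(data | jar C) = (8/9)(8/9) = 0.79012; P(data | jar D) = (1/9)(1/9) = 0.012346.
Multiplying each by its prior: 4/11 · 0.01 = 0.0036364, 1/11 · 0.0069444 = 0.00063131, 3/11 · 0.79012 = 0.21549, 3/11 · 0.012346 = 0.003367; summing to 0.22312.
Normalising, the posterior is P(jar A | data) = 0.016298, P(jar B | data) = 0.0028294, P(jar C | data) = 0.96578, P(jar D | data) = 0.01509.
Averaging over the posterior, P(yellow next | data) = (9/10)(0.016298) + (11/12)(0.0028294) + (1/9)(0.96578) + (8/9)(0.01509) = 0.13798.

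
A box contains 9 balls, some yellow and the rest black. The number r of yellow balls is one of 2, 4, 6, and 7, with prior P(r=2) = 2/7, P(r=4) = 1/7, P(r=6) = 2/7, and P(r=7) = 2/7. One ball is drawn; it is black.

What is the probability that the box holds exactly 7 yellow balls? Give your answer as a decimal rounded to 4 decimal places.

0.1379

The likelihood of this draw under each hypothesis: P(data | r = 2) = (7/9) = 7/9; P(data | r = 4) = (5/9) = 5/9; P(data | r = 6) = (3/9) = 1/3; P(data | r = 7) = (2/9) = 2/9.
Multiplying each by its prior: 2/7 · 7/9 = 2/9, 1/7 · 5/9 = 5/63, 2/7 · 1/3 = 2/21, 2/7 · 2/9 = 4/63; with total 29/63.
Hence P(r = 7 | data) = (4/63) / (29/63) = 4/29.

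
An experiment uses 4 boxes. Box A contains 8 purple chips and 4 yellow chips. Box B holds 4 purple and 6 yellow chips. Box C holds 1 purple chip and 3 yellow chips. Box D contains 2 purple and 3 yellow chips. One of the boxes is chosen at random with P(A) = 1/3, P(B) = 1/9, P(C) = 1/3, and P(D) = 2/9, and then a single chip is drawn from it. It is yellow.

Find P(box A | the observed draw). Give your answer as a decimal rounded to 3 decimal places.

0.198

Compute the likelihood of this draw for each case: P(data | box A) = (4/12) = 1/3; P(data | box B) = (6/10) = 3/5; P(data | box C) = (3/4) = 3/4; P(data | box D) = (3/5) = 3/5.
Weighting by the prior gives 1/3 · 1/3 = 1/9, 1/9 · 3/5 = 1/15, 1/3 · 3/4 = 1/4, 2/9 · 3/5 = 2/15; summing to 101/180.
Hence P(box A | data) = (1/9) / (101/180) = 20/101.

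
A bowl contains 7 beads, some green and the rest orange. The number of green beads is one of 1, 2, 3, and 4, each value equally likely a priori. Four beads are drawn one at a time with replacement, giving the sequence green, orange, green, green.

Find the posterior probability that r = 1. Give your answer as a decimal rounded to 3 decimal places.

0.017

For each hypothesis, P(data | H) works out to: P(data | r = 1) = (1/7)(6/7)(1/7)(1/7) = 0.002499; P(data | r = 2) = (2/7)(5/7)(2/7)(2/7) = 0.01666; P(data | r = 3) = (3/7)(4/7)(3/7)(3/7) = 0.044981; P(data | r = 4) = (4/7)(3/7)(4/7)(4/7) = 0.079967.
Weighting by the prior gives 1/4 · 0.002499 = 0.00062474, 1/4 · 0.01666 = 0.0041649, 1/4 · 0.044981 = 0.011245, 1/4 · 0.079967 = 0.019992; these sum to 0.036027.
Therefore the posterior P(r = 1 | data) = (0.00062474) / (0.036027) = 0.017341.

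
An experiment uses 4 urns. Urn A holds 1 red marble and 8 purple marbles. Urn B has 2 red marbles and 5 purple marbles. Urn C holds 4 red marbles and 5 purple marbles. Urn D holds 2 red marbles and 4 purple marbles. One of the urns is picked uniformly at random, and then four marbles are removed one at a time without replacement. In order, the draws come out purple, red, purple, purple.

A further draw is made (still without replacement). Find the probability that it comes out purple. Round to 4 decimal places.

0.6531

Under each hypothesis, the probability of the observed sequence is: P(data | urn A) = (8/9)(1/8)(7/7)(6/6) = 1/9; P(data | urn B) = (5/7)(2/6)(4/5)(3/4) = 1/7; P(data | urn C) = (5/9)(4/8)(4/7)(3/6) = 5/63; P(data | urn D) = (4/6)(2/5)(3/4)(2/3) = 2/15.
The prior-weighted likelihoods are 1/4 · 1/9 = 1/36, 1/4 · 1/7 = 1/28, 1/4 · 5/63 = 5/252, 1/4 · 2/15 = 1/30; summing to 7/60.
Dividing through by the total gives posterior P(urn A | data) = 5/21, P(urn B | data) = 15/49, P(urn C | data) = 25/147, P(urn D | data) = 2/7.
So P(purple next | data) = Σ P(purple next | H) P(H | data) = (1)(5/21) + (2/3)(15/49) + (2/5)(25/147) + (1/2)(2/7) = 32/49.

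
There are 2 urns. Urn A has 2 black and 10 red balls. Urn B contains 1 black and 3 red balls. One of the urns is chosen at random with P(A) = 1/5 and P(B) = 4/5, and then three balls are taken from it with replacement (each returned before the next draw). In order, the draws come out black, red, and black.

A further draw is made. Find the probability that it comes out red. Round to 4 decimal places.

For each hypothesis, P(data | H) works out to: P(data | urn A) = (2/12)(10/12)(2/12) = 0.023148; P(data | urn B) = (1/4)(3/4)(1/4) = 0.046875.
Multiplying each by its prior: 1/5 · 0.023148 = 0.0046296, 4/5 · 0.046875 = 0.0375; with total 0.04213.
Dividing through by the total gives posterior P(urn A | data) = 0.10989, P(urn B | data) = 0.89011.
Averaging over the posterior, P(red next | data) = (5/6)(0.10989) + (3/4)(0.89011) = 0.75916.

0.7592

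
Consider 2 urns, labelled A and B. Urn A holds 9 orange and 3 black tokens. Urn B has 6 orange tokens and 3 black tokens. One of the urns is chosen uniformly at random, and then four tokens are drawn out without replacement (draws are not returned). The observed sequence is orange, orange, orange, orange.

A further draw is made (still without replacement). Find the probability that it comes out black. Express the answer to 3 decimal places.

Under each hypothesis, the probability of the observed sequence is: P(data | urn A) = (9/12)(8/11)(7/10)(6/9) = 0.25455; P(data | urn B) = (6/9)(5/8)(4/7)(3/6) = 0.11905.
Weighting by the prior gives 1/2 · 0.25455 = 0.12727, 1/2 · 0.11905 = 0.059524; these sum to 0.1868.
Normalising, the posterior is P(urn A | data) = 0.68134, P(urn B | data) = 0.31866.
Averaging over the posterior, P(black next | data) = (3/8)(0.68134) + (3/5)(0.31866) = 0.4467.

0.447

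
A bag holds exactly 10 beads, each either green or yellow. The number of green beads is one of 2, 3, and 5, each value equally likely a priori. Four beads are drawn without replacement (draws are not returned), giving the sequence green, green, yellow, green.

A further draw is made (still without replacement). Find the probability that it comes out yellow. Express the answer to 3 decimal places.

The likelihood of the observed sequence under each hypothesis: P(data | r = 2) = (2/10)(1/9)(8/8)(0/7) = 0; P(data | r = 3) = (3/10)(2/9)(7/8)(1/7) = 1/120; P(data | r = 5) = (5/10)(4/9)(5/8)(3/7) = 5/84.
The prior-weighted likelihoods are 1/3 · 0 = 0, 1/3 · 1/120 = 1/360, 1/3 · 5/84 = 5/252; with total 19/840.
Dividing through by the total gives posterior P(r = 2 | data) = 0, P(r = 3 | data) = 7/57, P(r = 5 | data) = 50/57.
The predictive probability is P(yellow next | data) = (1)(7/57) + (2/3)(50/57) = 121/171.

0.708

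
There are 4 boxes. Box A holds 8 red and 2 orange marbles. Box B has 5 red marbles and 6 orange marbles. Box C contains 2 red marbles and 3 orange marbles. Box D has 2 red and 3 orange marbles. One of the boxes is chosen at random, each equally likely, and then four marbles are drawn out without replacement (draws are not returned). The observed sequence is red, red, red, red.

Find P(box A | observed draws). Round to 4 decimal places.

Compute the likelihood of the observed sequence for each case: P(data | box A) = (8/10)(7/9)(6/8)(5/7) = 1/3; P(data | box B) = (5/11)(4/10)(3/9)(2/8) = 1/66; P(data | box C) = (2/5)(1/4)(0/3) = 0; P(data | box D) = (2/5)(1/4)(0/3) = 0.
Weighting by the prior gives 1/4 · 1/3 = 1/12, 1/4 · 1/66 = 1/264, 1/4 · 0 = 0, 1/4 · 0 = 0; summing to 23/264.
Hence P(box A | data) = (1/12) / (23/264) = 22/23.

0.9565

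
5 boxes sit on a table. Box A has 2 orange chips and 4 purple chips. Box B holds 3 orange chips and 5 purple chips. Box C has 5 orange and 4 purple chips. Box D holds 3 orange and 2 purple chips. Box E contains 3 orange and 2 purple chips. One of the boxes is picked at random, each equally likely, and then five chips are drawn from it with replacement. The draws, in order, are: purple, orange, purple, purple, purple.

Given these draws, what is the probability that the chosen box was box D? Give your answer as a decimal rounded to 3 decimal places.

For each hypothesis, P(data | H) works out to: P(data | box A) = (4/6)(2/6)(4/6)(4/6)(4/6) = 0.065844; P(data | box B) = (5/8)(3/8)(5/8)(5/8)(5/8) = 0.05722; P(data | box C) = (4/9)(5/9)(4/9)(4/9)(4/9) = 0.021677; P(data | box D) = (2/5)(3/5)(2/5)(2/5)(2/5) = 0.01536; P(data | box E) = (2/5)(3/5)(2/5)(2/5)(2/5) = 0.01536.
The prior-weighted likelihoods are 1/5 · 0.065844 = 0.013169, 1/5 · 0.05722 = 0.011444, 1/5 · 0.021677 = 0.0043354, 1/5 · 0.01536 = 0.003072, 1/5 · 0.01536 = 0.003072; these sum to 0.035092.
Hence P(box D | data) = (0.003072) / (0.035092) = 0.087541.

0.088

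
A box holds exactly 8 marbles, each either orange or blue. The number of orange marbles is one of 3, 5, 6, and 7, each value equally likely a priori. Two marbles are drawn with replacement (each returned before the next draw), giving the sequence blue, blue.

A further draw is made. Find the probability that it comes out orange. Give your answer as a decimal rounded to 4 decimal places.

0.4840

For each hypothesis, P(data | H) works out to: P(data | r = 3) = (5/8)(5/8) = 25/64; P(data | r = 5) = (3/8)(3/8) = 9/64; P(data | r = 6) = (2/8)(2/8) = 1/16; P(data | r = 7) = (1/8)(1/8) = 1/64.
Multiplying each by its prior: 1/4 · 25/64 = 25/256, 1/4 · 9/64 = 9/256, 1/4 · 1/16 = 1/64, 1/4 · 1/64 = 1/256; with total 39/256.
Normalising, the posterior is P(r = 3 | data) = 25/39, P(r = 5 | data) = 3/13, P(r = 6 | data) = 4/39, P(r = 7 | data) = 1/39.
Averaging over the posterior, P(orange next | data) = (3/8)(25/39) + (5/8)(3/13) + (3/4)(4/39) + (7/8)(1/39) = 151/312.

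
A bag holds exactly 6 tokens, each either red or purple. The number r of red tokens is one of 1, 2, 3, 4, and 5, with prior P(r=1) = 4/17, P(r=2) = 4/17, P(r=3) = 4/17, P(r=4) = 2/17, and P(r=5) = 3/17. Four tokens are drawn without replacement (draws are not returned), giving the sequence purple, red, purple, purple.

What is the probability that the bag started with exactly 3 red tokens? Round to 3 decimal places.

Under each hypothesis, the probability of the observed sequence is: P(data | r = 1) = (5/6)(1/5)(4/4)(3/3) = 1/6; P(data | r = 2) = (4/6)(2/5)(3/4)(2/3) = 2/15; P(data | r = 3) = (3/6)(3/5)(2/4)(1/3) = 1/20; P(data | r = 4) = (2/6)(4/5)(1/4)(0/3) = 0; P(data | r = 5) = (1/6)(5/5)(0/4) = 0.
The prior-weighted likelihoods are 4/17 · 1/6 = 2/51, 4/17 · 2/15 = 8/255, 4/17 · 1/20 = 1/85, 2/17 · 0 = 0, 3/17 · 0 = 0; with total 7/85.
Therefore the posterior P(r = 3 | data) = (1/85) / (7/85) = 1/7.

0.143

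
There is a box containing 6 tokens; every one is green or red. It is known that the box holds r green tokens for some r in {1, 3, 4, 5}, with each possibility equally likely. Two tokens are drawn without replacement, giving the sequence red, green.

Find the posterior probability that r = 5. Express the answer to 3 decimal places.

0.185

Under each hypothesis, the probability of the observed sequence is: P(data | r = 1) = (5/6)(1/5) = 1/6; P(data | r = 3) = (3/6)(3/5) = 3/10; P(data | r = 4) = (2/6)(4/5) = 4/15; P(data | r = 5) = (1/6)(5/5) = 1/6.
The prior-weighted likelihoods are 1/4 · 1/6 = 1/24, 1/4 · 3/10 = 3/40, 1/4 · 4/15 = 1/15, 1/4 · 1/6 = 1/24; with total 9/40.
By Bayes' rule, P(r = 5 | data) = (1/24) / (9/40) = 5/27.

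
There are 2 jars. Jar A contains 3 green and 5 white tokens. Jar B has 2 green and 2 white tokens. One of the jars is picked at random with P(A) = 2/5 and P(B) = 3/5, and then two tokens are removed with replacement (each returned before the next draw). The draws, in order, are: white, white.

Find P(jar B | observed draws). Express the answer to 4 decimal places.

Compute the likelihood of the observed sequence for each case: P(data | jar A) = (5/8)(5/8) = 25/64; P(data | jar B) = (2/4)(2/4) = 1/4.
The prior-weighted likelihoods are 2/5 · 25/64 = 5/32, 3/5 · 1/4 = 3/20; these sum to 49/160.
By Bayes' rule, P(jar B | data) = (3/20) / (49/160) = 24/49.

0.4898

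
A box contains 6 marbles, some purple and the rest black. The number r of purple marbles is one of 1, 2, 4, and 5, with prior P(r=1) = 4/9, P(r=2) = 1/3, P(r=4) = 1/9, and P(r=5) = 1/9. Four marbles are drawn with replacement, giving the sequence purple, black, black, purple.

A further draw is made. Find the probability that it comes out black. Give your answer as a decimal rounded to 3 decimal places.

0.622

For each hypothesis, P(data | H) works out to: P(data | r = 1) = (1/6)(5/6)(5/6)(1/6) = 0.01929; P(data | r = 2) = (2/6)(4/6)(4/6)(2/6) = 0.049383; P(data | r = 4) = (4/6)(2/6)(2/6)(4/6) = 0.049383; P(data | r = 5) = (5/6)(1/6)(1/6)(5/6) = 0.01929.
The prior-weighted likelihoods are 4/9 · 0.01929 = 0.0085734, 1/3 · 0.049383 = 0.016461, 1/9 · 0.049383 = 0.005487, 1/9 · 0.01929 = 0.0021433; with total 0.032665.
The posterior is then P(r = 1 | data) = 0.26247, P(r = 2 | data) = 0.50394, P(r = 4 | data) = 0.16798, P(r = 5 | data) = 0.065617.
The predictive probability is P(black next | data) = (5/6)(0.26247) + (2/3)(0.50394) + (1/3)(0.16798) + (1/6)(0.065617) = 0.62161.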